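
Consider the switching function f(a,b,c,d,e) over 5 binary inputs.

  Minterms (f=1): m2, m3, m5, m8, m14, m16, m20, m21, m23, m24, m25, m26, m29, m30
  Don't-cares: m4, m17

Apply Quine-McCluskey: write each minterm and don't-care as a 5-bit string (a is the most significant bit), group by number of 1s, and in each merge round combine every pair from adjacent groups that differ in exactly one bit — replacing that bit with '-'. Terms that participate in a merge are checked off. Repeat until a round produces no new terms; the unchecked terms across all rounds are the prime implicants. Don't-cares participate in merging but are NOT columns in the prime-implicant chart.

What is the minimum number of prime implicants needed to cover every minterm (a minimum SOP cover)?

8

[col 0] 00010*, 00011*, 00100*, 00101*, 01000*, 01110*, 10000*, 10001*, 10100*, 10101*, 10111*, 11000*, 11001*, 11010*, 11101*, 11110*
[col 1] -0100*, -0101*, -1000, -1110, 0001-, 0010-*, 1-000*, 1-001*, 1-101*, 10-00*, 10-01*, 1000-*, 101-1, 1010-*, 11-01*, 11-10, 110-0, 1100-*
[col 2] -010-, 1--01, 1-00-, 10-0-
Prime implicants: -010-, -1000, -1110, 0001-, 1--01, 1-00-, 10-0-, 101-1, 11-10, 110-0
PI chart (minterm → PIs covering it):
  2 | 0001-  (sole → essential)
  3 | 0001-  (sole → essential)
  5 | -010-  (sole → essential)
  8 | -1000  (sole → essential)
  14 | -1110  (sole → essential)
  16 | 1-00-,10-0-
  20 | -010-,10-0-
  21 | -010-,1--01,10-0-,101-1
  23 | 101-1  (sole → essential)
  24 | -1000,1-00-,110-0
  25 | 1--01,1-00-
  26 | 11-10,110-0
  29 | 1--01  (sole → essential)
  30 | -1110,11-10
Essential prime implicants: -010-, -1000, -1110, 0001-, 1--01, 101-1
Petrick residual → 1-00-, 11-10
Minimum SOP uses 8 PIs: b'cd' + bc'd'e' + bcde' + a'b'c'd + ad'e + ac'd' + ab'ce + abde'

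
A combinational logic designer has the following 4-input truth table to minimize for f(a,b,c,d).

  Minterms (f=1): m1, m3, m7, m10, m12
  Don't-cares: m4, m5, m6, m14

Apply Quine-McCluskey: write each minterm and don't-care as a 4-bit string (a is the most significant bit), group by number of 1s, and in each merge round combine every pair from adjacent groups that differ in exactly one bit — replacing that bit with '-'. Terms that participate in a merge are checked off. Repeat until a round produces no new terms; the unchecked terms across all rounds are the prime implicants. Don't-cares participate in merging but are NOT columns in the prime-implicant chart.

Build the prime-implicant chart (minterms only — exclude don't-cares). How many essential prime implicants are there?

Round 0: 0001✓ 0011✓ 0100✓ 0101✓ 0110✓ 0111✓ 1010✓ 1100✓ 1110✓
Round 1: -100✓ -110✓ 0-01✓ 0-11✓ 00-1✓ 01-0✓ 01-1✓ 010-✓ 011-✓ 1-10 11-0✓
Round 2: -1-0 0--1 01--
PIs = {-1-0, 0--1, 01--, 1-10}
Coverage chart:
  m1: 0--1 ←essential
  m3: 0--1 ←essential
  m7: 0--1,01--
  m10: 1-10 ←essential
  m12: -1-0 ←essential
Essential: -1-0, 0--1, 1-10

3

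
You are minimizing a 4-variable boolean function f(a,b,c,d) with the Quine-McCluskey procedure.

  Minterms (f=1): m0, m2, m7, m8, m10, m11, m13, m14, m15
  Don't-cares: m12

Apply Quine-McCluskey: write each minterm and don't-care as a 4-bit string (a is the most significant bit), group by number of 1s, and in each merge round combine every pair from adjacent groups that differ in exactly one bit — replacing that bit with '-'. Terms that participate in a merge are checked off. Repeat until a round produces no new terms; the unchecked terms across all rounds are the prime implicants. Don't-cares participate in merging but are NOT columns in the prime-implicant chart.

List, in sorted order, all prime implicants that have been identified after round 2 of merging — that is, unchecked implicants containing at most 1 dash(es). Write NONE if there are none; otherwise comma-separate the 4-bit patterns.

Round 0: 0000✓ 0010✓ 0111✓ 1000✓ 1010✓ 1011✓ 1100✓ 1101✓ 1110✓ 1111✓
Round 1: -000✓ -010✓ -111 00-0✓ 1-00✓ 1-10✓ 1-11✓ 10-0✓ 101-✓ 11-0✓ 11-1✓ 110-✓ 111-✓
Round 2: -0-0 1--0 1-1- 11--
PIs = {-0-0, -111, 1--0, 1-1-, 11--}

-111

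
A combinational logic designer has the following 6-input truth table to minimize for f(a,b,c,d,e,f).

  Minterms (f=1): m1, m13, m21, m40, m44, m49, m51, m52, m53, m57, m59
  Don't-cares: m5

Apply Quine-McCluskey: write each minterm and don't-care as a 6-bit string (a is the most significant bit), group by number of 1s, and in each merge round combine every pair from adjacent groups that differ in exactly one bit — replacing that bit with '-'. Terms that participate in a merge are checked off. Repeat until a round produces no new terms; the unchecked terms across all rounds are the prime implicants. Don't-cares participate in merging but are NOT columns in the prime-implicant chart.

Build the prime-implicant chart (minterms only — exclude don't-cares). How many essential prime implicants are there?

5

size-2^0 implicants → 000001(✓)  000101(✓)  001101(✓)  010101(✓)  101000(✓)  101100(✓)  110001(✓)  110011(✓)  110100(✓)  110101(✓)  111001(✓)  111011(✓)
size-2^1 implicants → -10101  0-0101  00-101  000-01  101-00  11-001(✓)  11-011(✓)  110-01  1100-1(✓)  11010-  1110-1(✓)
size-2^2 implicants → 11-0-1
Unchecked terms (primes): -10101, 0-0101, 00-101, 000-01, 101-00, 11-0-1, 110-01, 11010-
Minterm coverage:
  m1 ⊆ 000-01 [E]
  m13 ⊆ 00-101 [E]
  m21 ⊆ -10101,0-0101
  m40 ⊆ 101-00 [E]
  m44 ⊆ 101-00 [E]
  m49 ⊆ 11-0-1,110-01
  m51 ⊆ 11-0-1 [E]
  m52 ⊆ 11010- [E]
  m53 ⊆ -10101,110-01,11010-
  m57 ⊆ 11-0-1 [E]
  m59 ⊆ 11-0-1 [E]
E = {00-101, 000-01, 101-00, 11-0-1, 11010-}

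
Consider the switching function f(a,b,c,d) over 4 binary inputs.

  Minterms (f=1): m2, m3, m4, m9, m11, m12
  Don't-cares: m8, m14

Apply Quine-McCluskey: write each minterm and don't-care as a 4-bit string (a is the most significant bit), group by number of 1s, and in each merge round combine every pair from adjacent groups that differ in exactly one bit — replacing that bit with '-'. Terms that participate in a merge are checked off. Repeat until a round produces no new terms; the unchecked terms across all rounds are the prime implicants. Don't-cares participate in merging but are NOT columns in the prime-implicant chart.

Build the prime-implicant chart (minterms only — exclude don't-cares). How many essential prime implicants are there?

size-2^0 implicants → 0010(✓)  0011(✓)  0100(✓)  1000(✓)  1001(✓)  1011(✓)  1100(✓)  1110(✓)
size-2^1 implicants → -011  -100  001-  1-00  10-1  100-  11-0
Unchecked terms (primes): -011, -100, 001-, 1-00, 10-1, 100-, 11-0
Minterm coverage:
  m2 ⊆ 001- [E]
  m3 ⊆ -011,001-
  m4 ⊆ -100 [E]
  m9 ⊆ 10-1,100-
  m11 ⊆ -011,10-1
  m12 ⊆ -100,1-00,11-0
E = {-100, 001-}

2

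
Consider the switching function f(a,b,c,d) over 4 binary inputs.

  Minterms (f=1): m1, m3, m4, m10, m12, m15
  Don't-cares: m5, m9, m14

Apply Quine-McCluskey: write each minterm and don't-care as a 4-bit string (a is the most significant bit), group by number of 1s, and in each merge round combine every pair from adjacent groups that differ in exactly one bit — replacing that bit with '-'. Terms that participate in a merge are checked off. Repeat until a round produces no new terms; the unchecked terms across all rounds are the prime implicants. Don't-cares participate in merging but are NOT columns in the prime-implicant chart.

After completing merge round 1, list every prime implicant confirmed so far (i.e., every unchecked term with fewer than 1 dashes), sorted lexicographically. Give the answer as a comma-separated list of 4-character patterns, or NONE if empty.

[col 0] 0001*, 0011*, 0100*, 0101*, 1001*, 1010*, 1100*, 1110*, 1111*
[col 1] -001, -100, 0-01, 00-1, 010-, 1-10, 11-0, 111-
Prime implicants: -001, -100, 0-01, 00-1, 010-, 1-10, 11-0, 111-

NONE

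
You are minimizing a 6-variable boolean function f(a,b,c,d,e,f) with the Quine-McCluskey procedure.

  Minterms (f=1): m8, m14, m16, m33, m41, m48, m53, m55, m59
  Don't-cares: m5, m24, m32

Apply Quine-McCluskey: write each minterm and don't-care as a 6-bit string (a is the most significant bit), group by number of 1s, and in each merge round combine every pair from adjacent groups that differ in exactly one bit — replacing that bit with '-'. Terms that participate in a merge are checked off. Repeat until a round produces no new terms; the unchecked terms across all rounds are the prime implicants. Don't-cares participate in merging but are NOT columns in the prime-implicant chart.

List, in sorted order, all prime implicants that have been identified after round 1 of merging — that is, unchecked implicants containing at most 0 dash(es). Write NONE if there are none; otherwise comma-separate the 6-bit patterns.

size-2^0 implicants → 000101  001000(✓)  001110  010000(✓)  011000(✓)  100000(✓)  100001(✓)  101001(✓)  110000(✓)  110101(✓)  110111(✓)  111011
size-2^1 implicants → -10000  0-1000  01-000  1-0000  10-001  10000-  1101-1
Unchecked terms (primes): -10000, 0-1000, 000101, 001110, 01-000, 1-0000, 10-001, 10000-, 1101-1, 111011

000101, 001110, 111011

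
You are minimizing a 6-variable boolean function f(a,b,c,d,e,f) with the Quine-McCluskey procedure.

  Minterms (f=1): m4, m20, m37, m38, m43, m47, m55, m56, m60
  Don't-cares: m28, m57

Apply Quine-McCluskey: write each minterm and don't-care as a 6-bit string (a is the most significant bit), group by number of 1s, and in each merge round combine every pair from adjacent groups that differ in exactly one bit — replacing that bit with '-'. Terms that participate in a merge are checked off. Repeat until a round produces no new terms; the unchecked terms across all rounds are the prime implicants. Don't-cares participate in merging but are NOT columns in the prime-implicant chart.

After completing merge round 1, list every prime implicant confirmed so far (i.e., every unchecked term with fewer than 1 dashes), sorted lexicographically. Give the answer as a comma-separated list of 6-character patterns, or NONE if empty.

100101, 100110, 110111

size-2^0 implicants → 000100(✓)  010100(✓)  011100(✓)  100101  100110  101011(✓)  101111(✓)  110111  111000(✓)  111001(✓)  111100(✓)
size-2^1 implicants → -11100  0-0100  01-100  101-11  111-00  11100-
Unchecked terms (primes): -11100, 0-0100, 01-100, 100101, 100110, 101-11, 110111, 111-00, 11100-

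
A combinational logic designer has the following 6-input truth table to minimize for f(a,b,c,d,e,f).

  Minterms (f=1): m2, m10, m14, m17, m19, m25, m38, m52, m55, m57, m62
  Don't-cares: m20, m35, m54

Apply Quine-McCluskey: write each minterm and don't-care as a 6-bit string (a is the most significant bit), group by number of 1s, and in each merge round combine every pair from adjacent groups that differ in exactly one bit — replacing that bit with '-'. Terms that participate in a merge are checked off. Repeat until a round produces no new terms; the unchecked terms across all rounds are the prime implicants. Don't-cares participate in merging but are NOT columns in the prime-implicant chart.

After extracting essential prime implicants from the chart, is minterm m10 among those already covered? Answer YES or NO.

YES

Round 0: 000010✓ 001010✓ 001110✓ 010001✓ 010011✓ 010100✓ 011001✓ 100011 100110✓ 110100✓ 110110✓ 110111✓ 111001✓ 111110✓
Round 1: -10100 -11001 00-010 001-10 01-001 0100-1 1-0110 11-110 1101-0 11011-
PIs = {-10100, -11001, 00-010, 001-10, 01-001, 0100-1, 1-0110, 100011, 11-110, 1101-0, 11011-}
Coverage chart:
  m2: 00-010 ←essential
  m10: 00-010,001-10
  m14: 001-10 ←essential
  m17: 01-001,0100-1
  m19: 0100-1 ←essential
  m25: -11001,01-001
  m38: 1-0110 ←essential
  m52: -10100,1101-0
  m55: 11011- ←essential
  m57: -11001 ←essential
  m62: 11-110 ←essential
Essential: -11001, 00-010, 001-10, 0100-1, 1-0110, 11-110, 11011-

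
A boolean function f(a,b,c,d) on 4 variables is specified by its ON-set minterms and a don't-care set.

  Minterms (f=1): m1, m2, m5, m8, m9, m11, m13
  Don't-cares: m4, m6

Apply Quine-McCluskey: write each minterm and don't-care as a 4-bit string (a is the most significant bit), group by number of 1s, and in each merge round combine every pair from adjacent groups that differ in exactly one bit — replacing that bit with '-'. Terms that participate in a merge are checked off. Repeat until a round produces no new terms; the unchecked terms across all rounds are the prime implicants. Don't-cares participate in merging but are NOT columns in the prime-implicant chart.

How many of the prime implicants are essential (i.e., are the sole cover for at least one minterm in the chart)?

4

size-2^0 implicants → 0001(✓)  0010(✓)  0100(✓)  0101(✓)  0110(✓)  1000(✓)  1001(✓)  1011(✓)  1101(✓)
size-2^1 implicants → -001(✓)  -101(✓)  0-01(✓)  0-10  01-0  010-  1-01(✓)  10-1  100-
size-2^2 implicants → --01
Unchecked terms (primes): --01, 0-10, 01-0, 010-, 10-1, 100-
Minterm coverage:
  m1 ⊆ --01 [E]
  m2 ⊆ 0-10 [E]
  m5 ⊆ --01,010-
  m8 ⊆ 100- [E]
  m9 ⊆ --01,10-1,100-
  m11 ⊆ 10-1 [E]
  m13 ⊆ --01 [E]
E = {--01, 0-10, 10-1, 100-}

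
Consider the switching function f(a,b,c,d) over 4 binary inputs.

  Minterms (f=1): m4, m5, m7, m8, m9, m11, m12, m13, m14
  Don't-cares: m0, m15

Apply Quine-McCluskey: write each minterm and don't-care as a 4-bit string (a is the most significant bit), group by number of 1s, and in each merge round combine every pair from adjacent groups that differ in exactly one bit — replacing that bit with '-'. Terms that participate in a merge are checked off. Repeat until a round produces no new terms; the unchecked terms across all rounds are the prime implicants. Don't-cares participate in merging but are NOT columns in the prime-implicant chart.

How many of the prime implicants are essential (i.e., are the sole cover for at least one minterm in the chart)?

3

[col 0] 0000*, 0100*, 0101*, 0111*, 1000*, 1001*, 1011*, 1100*, 1101*, 1110*, 1111*
[col 1] -000*, -100*, -101*, -111*, 0-00*, 01-1*, 010-*, 1-00*, 1-01*, 1-11*, 10-1*, 100-*, 11-0*, 11-1*, 110-*, 111-*
[col 2] --00, -1-1, -10-, 1--1, 1-0-, 11--
Prime implicants: --00, -1-1, -10-, 1--1, 1-0-, 11--
PI chart (minterm → PIs covering it):
  4 | --00,-10-
  5 | -1-1,-10-
  7 | -1-1  (sole → essential)
  8 | --00,1-0-
  9 | 1--1,1-0-
  11 | 1--1  (sole → essential)
  12 | --00,-10-,1-0-,11--
  13 | -1-1,-10-,1--1,1-0-,11--
  14 | 11--  (sole → essential)
Essential prime implicants: -1-1, 1--1, 11--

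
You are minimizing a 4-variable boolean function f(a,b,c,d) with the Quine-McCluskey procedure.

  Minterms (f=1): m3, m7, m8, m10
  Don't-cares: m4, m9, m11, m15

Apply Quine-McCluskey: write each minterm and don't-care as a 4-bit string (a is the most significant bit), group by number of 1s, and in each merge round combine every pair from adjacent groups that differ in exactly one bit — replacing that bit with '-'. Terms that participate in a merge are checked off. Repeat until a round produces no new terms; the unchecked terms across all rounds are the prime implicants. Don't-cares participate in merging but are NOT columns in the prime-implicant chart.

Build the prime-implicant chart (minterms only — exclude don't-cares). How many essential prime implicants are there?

2

Round 0: 0011✓ 0100 0111✓ 1000✓ 1001✓ 1010✓ 1011✓ 1111✓
Round 1: -011✓ -111✓ 0-11✓ 1-11✓ 10-0✓ 10-1✓ 100-✓ 101-✓
Round 2: --11 10--
PIs = {--11, 0100, 10--}
Coverage chart:
  m3: --11 ←essential
  m7: --11 ←essential
  m8: 10-- ←essential
  m10: 10-- ←essential
Essential: --11, 10--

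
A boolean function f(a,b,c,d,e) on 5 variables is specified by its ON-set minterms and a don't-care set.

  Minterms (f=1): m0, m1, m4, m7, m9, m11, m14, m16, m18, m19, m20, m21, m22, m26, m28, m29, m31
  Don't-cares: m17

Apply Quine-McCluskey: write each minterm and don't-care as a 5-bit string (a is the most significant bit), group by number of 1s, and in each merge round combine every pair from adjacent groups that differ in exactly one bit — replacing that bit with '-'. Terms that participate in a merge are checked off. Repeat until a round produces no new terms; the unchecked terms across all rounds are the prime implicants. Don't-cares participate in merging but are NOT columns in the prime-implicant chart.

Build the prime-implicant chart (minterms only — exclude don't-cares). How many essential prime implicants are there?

9

[col 0] 00000*, 00001*, 00100*, 00111, 01001*, 01011*, 01110, 10000*, 10001*, 10010*, 10011*, 10100*, 10101*, 10110*, 11010*, 11100*, 11101*, 11111*
[col 1] -0000*, -0001*, -0100*, 0-001, 00-00*, 0000-*, 010-1, 1-010, 1-100*, 1-101*, 10-00*, 10-01*, 10-10*, 100-0*, 100-1*, 1000-*, 1001-*, 101-0*, 1010-*, 111-1, 1110-*
[col 2] -0-00, -000-, 1-10-, 10--0, 10-0-, 100--
Prime implicants: -0-00, -000-, 0-001, 00111, 010-1, 01110, 1-010, 1-10-, 10--0, 10-0-, 100--, 111-1
PI chart (minterm → PIs covering it):
  0 | -0-00,-000-
  1 | -000-,0-001
  4 | -0-00  (sole → essential)
  7 | 00111  (sole → essential)
  9 | 0-001,010-1
  11 | 010-1  (sole → essential)
  14 | 01110  (sole → essential)
  16 | -0-00,-000-,10--0,10-0-,100--
  18 | 1-010,10--0,100--
  19 | 100--  (sole → essential)
  20 | -0-00,1-10-,10--0,10-0-
  21 | 1-10-,10-0-
  22 | 10--0  (sole → essential)
  26 | 1-010  (sole → essential)
  28 | 1-10-  (sole → essential)
  29 | 1-10-,111-1
  31 | 111-1  (sole → essential)
Essential prime implicants: -0-00, 00111, 010-1, 01110, 1-010, 1-10-, 10--0, 100--, 111-1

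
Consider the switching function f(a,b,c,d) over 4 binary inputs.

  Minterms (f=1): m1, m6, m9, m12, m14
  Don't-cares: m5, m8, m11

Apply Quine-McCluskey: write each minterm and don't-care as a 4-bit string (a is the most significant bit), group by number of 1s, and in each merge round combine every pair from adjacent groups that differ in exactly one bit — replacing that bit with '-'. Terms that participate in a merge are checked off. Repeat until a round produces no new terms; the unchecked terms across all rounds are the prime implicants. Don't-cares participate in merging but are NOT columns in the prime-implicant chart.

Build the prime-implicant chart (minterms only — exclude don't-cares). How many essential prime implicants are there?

1

size-2^0 implicants → 0001(✓)  0101(✓)  0110(✓)  1000(✓)  1001(✓)  1011(✓)  1100(✓)  1110(✓)
size-2^1 implicants → -001  -110  0-01  1-00  10-1  100-  11-0
Unchecked terms (primes): -001, -110, 0-01, 1-00, 10-1, 100-, 11-0
Minterm coverage:
  m1 ⊆ -001,0-01
  m6 ⊆ -110 [E]
  m9 ⊆ -001,10-1,100-
  m12 ⊆ 1-00,11-0
  m14 ⊆ -110,11-0
E = {-110}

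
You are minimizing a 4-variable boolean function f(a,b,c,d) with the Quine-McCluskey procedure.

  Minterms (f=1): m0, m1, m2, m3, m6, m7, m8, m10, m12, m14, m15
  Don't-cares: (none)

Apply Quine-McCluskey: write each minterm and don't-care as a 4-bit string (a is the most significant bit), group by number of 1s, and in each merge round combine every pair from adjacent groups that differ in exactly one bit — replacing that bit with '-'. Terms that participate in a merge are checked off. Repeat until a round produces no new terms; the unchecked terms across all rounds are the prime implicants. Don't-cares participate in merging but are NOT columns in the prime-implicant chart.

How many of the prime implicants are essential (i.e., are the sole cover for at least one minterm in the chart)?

Round 0: 0000✓ 0001✓ 0010✓ 0011✓ 0110✓ 0111✓ 1000✓ 1010✓ 1100✓ 1110✓ 1111✓
Round 1: -000✓ -010✓ -110✓ -111✓ 0-10✓ 0-11✓ 00-0✓ 00-1✓ 000-✓ 001-✓ 011-✓ 1-00✓ 1-10✓ 10-0✓ 11-0✓ 111-✓
Round 2: --10 -0-0 -11- 0-1- 00-- 1--0
PIs = {--10, -0-0, -11-, 0-1-, 00--, 1--0}
Coverage chart:
  m0: -0-0,00--
  m1: 00-- ←essential
  m2: --10,-0-0,0-1-,00--
  m3: 0-1-,00--
  m6: --10,-11-,0-1-
  m7: -11-,0-1-
  m8: -0-0,1--0
  m10: --10,-0-0,1--0
  m12: 1--0 ←essential
  m14: --10,-11-,1--0
  m15: -11- ←essential
Essential: -11-, 00--, 1--0

3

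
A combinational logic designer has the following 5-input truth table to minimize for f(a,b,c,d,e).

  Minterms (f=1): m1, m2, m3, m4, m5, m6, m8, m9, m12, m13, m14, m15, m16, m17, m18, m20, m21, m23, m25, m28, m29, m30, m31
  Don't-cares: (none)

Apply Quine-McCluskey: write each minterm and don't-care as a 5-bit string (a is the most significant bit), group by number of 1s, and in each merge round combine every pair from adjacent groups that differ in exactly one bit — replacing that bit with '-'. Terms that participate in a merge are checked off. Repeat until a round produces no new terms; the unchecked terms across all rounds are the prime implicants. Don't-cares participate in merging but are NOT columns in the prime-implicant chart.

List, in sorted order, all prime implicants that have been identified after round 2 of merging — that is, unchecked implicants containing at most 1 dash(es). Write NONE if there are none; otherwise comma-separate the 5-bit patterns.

-0010, 00-10, 000-1, 0001-, 100-0

[col 0] 00001*, 00010*, 00011*, 00100*, 00101*, 00110*, 01000*, 01001*, 01100*, 01101*, 01110*, 01111*, 10000*, 10001*, 10010*, 10100*, 10101*, 10111*, 11001*, 11100*, 11101*, 11110*, 11111*
[col 1] -0001*, -0010, -0100*, -0101*, -1001*, -1100*, -1101*, -1110*, -1111*, 0-001*, 0-100*, 0-101*, 0-110*, 00-01*, 00-10, 000-1, 0001-, 001-0*, 0010-*, 01-00*, 01-01*, 0100-*, 011-0*, 011-1*, 0110-*, 0111-*, 1-001*, 1-100*, 1-101*, 1-111*, 10-00*, 10-01*, 100-0, 1000-*, 101-1*, 1010-*, 11-01*, 111-0*, 111-1*, 1110-*, 1111-*
[col 2] --001*, --100*, --101*, -0-01*, -010-*, -1-01*, -11-0*, -11-1*, -110-*, -111-*, 0--01*, 0-1-0, 0-10-*, 01-0-, 011--*, 1--01*, 1-1-1, 1-10-*, 10-0-, 111--*
[col 3] ---01, --10-, -11--
Prime implicants: ---01, --10-, -0010, -11--, 0-1-0, 00-10, 000-1, 0001-, 01-0-, 1-1-1, 10-0-, 100-0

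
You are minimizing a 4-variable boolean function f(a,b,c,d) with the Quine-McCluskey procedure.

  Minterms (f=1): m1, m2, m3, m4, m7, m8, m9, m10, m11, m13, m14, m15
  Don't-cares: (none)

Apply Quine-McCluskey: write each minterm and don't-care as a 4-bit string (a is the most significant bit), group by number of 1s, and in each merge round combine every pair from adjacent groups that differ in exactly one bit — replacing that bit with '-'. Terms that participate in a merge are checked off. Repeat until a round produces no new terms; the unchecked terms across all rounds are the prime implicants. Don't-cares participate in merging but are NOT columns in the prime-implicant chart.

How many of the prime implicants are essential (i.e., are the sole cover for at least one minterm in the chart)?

7

size-2^0 implicants → 0001(✓)  0010(✓)  0011(✓)  0100  0111(✓)  1000(✓)  1001(✓)  1010(✓)  1011(✓)  1101(✓)  1110(✓)  1111(✓)
size-2^1 implicants → -001(✓)  -010(✓)  -011(✓)  -111(✓)  0-11(✓)  00-1(✓)  001-(✓)  1-01(✓)  1-10(✓)  1-11(✓)  10-0(✓)  10-1(✓)  100-(✓)  101-(✓)  11-1(✓)  111-(✓)
size-2^2 implicants → --11  -0-1  -01-  1--1  1-1-  10--
Unchecked terms (primes): --11, -0-1, -01-, 0100, 1--1, 1-1-, 10--
Minterm coverage:
  m1 ⊆ -0-1 [E]
  m2 ⊆ -01- [E]
  m3 ⊆ --11,-0-1,-01-
  m4 ⊆ 0100 [E]
  m7 ⊆ --11 [E]
  m8 ⊆ 10-- [E]
  m9 ⊆ -0-1,1--1,10--
  m10 ⊆ -01-,1-1-,10--
  m11 ⊆ --11,-0-1,-01-,1--1,1-1-,10--
  m13 ⊆ 1--1 [E]
  m14 ⊆ 1-1- [E]
  m15 ⊆ --11,1--1,1-1-
E = {--11, -0-1, -01-, 0100, 1--1, 1-1-, 10--}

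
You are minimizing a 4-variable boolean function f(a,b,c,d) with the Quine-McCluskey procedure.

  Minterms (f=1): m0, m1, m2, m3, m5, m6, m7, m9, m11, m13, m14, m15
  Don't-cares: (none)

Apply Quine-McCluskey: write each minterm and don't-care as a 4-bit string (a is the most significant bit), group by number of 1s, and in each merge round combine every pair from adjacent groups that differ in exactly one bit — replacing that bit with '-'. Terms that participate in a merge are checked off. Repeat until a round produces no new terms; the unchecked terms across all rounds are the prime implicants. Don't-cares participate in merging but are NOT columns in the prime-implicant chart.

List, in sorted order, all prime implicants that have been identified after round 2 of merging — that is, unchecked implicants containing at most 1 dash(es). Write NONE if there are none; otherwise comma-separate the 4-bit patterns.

Round 0: 0000✓ 0001✓ 0010✓ 0011✓ 0101✓ 0110✓ 0111✓ 1001✓ 1011✓ 1101✓ 1110✓ 1111✓
Round 1: -001✓ -011✓ -101✓ -110✓ -111✓ 0-01✓ 0-10✓ 0-11✓ 00-0✓ 00-1✓ 000-✓ 001-✓ 01-1✓ 011-✓ 1-01✓ 1-11✓ 10-1✓ 11-1✓ 111-✓
Round 2: --01✓ --11✓ -0-1✓ -1-1✓ -11- 0--1✓ 0-1- 00-- 1--1✓
Round 3: ---1
PIs = {---1, -11-, 0-1-, 00--}

NONE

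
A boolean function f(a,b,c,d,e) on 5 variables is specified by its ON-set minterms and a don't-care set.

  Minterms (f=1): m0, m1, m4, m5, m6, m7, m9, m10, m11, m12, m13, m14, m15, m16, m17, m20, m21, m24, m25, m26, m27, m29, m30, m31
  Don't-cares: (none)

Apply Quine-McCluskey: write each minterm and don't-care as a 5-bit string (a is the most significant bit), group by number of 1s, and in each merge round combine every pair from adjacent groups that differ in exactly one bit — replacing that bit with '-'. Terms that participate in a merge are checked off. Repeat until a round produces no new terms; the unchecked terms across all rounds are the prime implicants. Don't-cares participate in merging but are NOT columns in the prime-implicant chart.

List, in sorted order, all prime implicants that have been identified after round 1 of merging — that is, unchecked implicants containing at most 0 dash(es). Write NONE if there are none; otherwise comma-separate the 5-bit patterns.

NONE

Round 0: 00000✓ 00001✓ 00100✓ 00101✓ 00110✓ 00111✓ 01001✓ 01010✓ 01011✓ 01100✓ 01101✓ 01110✓ 01111✓ 10000✓ 10001✓ 10100✓ 10101✓ 11000✓ 11001✓ 11010✓ 11011✓ 11101✓ 11110✓ 11111✓
Round 1: -0000✓ -0001✓ -0100✓ -0101✓ -1001✓ -1010✓ -1011✓ -1101✓ -1110✓ -1111✓ 0-001✓ 0-100✓ 0-101✓ 0-110✓ 0-111✓ 00-00✓ 00-01✓ 0000-✓ 001-0✓ 001-1✓ 0010-✓ 0011-✓ 01-01✓ 01-10✓ 01-11✓ 010-1✓ 0101-✓ 011-0✓ 011-1✓ 0110-✓ 0111-✓ 1-000✓ 1-001✓ 1-101✓ 10-00✓ 10-01✓ 1000-✓ 1010-✓ 11-01✓ 11-10✓ 11-11✓ 110-0✓ 110-1✓ 1100-✓ 1101-✓ 111-1✓ 1111-✓
Round 2: --001✓ --101✓ -0-00✓ -0-01✓ -000-✓ -010-✓ -1-01✓ -1-10✓ -1-11✓ -10-1✓ -101-✓ -11-1✓ -111-✓ 0--01✓ 0-1-0✓ 0-1-1✓ 0-10-✓ 0-11-✓ 00-0-✓ 001--✓ 01--1✓ 01-1-✓ 011--✓ 1--01✓ 1-00- 10-0-✓ 11--1✓ 11-1-✓ 110--
Round 3: ---01 -0-0- -1--1 -1-1- 0-1--
PIs = {---01, -0-0-, -1--1, -1-1-, 0-1--, 1-00-, 110--}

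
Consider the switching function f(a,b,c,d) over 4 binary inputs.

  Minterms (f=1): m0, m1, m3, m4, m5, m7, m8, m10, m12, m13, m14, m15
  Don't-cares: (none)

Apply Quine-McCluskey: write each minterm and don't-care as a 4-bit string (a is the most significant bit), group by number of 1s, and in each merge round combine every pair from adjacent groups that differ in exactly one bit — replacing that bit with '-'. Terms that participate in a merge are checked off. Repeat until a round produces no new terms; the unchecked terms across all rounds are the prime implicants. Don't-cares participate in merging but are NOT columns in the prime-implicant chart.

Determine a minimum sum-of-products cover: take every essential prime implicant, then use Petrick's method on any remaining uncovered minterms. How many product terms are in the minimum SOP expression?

[col 0] 0000*, 0001*, 0011*, 0100*, 0101*, 0111*, 1000*, 1010*, 1100*, 1101*, 1110*, 1111*
[col 1] -000*, -100*, -101*, -111*, 0-00*, 0-01*, 0-11*, 00-1*, 000-*, 01-1*, 010-*, 1-00*, 1-10*, 10-0*, 11-0*, 11-1*, 110-*, 111-*
[col 2] --00, -1-1, -10-, 0--1, 0-0-, 1--0, 11--
Prime implicants: --00, -1-1, -10-, 0--1, 0-0-, 1--0, 11--
PI chart (minterm → PIs covering it):
  0 | --00,0-0-
  1 | 0--1,0-0-
  3 | 0--1  (sole → essential)
  4 | --00,-10-,0-0-
  5 | -1-1,-10-,0--1,0-0-
  7 | -1-1,0--1
  8 | --00,1--0
  10 | 1--0  (sole → essential)
  12 | --00,-10-,1--0,11--
  13 | -1-1,-10-,11--
  14 | 1--0,11--
  15 | -1-1,11--
Essential prime implicants: 0--1, 1--0
Petrick residual → --00, -1-1
Minimum SOP uses 4 PIs: c'd' + bd + a'd + ad'

4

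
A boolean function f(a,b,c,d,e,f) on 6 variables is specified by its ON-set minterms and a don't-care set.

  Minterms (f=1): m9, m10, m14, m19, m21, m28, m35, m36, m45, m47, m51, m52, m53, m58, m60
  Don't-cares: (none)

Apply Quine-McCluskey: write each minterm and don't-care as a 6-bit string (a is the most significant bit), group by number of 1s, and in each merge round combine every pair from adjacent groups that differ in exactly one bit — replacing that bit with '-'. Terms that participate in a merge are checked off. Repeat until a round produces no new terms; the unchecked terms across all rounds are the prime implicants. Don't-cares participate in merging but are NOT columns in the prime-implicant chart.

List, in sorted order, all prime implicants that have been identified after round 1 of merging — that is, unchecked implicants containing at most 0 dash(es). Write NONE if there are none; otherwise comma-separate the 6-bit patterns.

size-2^0 implicants → 001001  001010(✓)  001110(✓)  010011(✓)  010101(✓)  011100(✓)  100011(✓)  100100(✓)  101101(✓)  101111(✓)  110011(✓)  110100(✓)  110101(✓)  111010  111100(✓)
size-2^1 implicants → -10011  -10101  -11100  001-10  1-0011  1-0100  1011-1  11-100  11010-
Unchecked terms (primes): -10011, -10101, -11100, 001-10, 001001, 1-0011, 1-0100, 1011-1, 11-100, 11010-, 111010

001001, 111010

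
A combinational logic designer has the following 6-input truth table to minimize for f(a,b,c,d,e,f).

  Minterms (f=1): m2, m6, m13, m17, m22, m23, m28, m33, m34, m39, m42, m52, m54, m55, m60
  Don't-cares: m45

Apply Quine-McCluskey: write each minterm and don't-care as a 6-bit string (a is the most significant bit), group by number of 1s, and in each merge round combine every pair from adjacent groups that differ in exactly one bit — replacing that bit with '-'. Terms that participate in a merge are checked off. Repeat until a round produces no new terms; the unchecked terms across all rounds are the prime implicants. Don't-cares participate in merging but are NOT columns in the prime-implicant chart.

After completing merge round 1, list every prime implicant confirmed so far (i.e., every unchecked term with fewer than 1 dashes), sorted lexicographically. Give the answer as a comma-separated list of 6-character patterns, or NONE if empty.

010001, 100001

Round 0: 000010✓ 000110✓ 001101✓ 010001 010110✓ 010111✓ 011100✓ 100001 100010✓ 100111✓ 101010✓ 101101✓ 110100✓ 110110✓ 110111✓ 111100✓
Round 1: -00010 -01101 -10110✓ -10111✓ -11100 0-0110 000-10 01011-✓ 1-0111 10-010 11-100 1101-0 11011-✓
Round 2: -1011-
PIs = {-00010, -01101, -1011-, -11100, 0-0110, 000-10, 010001, 1-0111, 10-010, 100001, 11-100, 1101-0}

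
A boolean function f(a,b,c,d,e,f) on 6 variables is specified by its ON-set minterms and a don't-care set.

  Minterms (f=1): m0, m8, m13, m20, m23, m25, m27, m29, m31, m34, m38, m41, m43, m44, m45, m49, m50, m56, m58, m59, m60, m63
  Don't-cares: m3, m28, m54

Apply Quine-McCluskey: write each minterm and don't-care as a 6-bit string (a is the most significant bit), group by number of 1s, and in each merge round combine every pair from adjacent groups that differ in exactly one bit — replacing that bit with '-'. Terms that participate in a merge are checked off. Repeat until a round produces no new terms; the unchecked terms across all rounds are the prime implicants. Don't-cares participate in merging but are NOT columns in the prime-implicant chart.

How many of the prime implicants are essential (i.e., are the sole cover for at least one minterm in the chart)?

7

size-2^0 implicants → 000000(✓)  000011  001000(✓)  001101(✓)  010100(✓)  010111(✓)  011001(✓)  011011(✓)  011100(✓)  011101(✓)  011111(✓)  100010(✓)  100110(✓)  101001(✓)  101011(✓)  101100(✓)  101101(✓)  110001  110010(✓)  110110(✓)  111000(✓)  111010(✓)  111011(✓)  111100(✓)  111111(✓)
size-2^1 implicants → -01101  -11011(✓)  -11100  -11111(✓)  0-1101  00-000  01-100  01-111  011-01(✓)  011-11(✓)  0110-1(✓)  0111-1(✓)  01110-  1-0010(✓)  1-0110(✓)  1-1011  1-1100  100-10(✓)  101-01  1010-1  10110-  11-010  110-10(✓)  111-00  111-11(✓)  1110-0  11101-
size-2^2 implicants → -11-11  011--1  1-0-10
Unchecked terms (primes): -01101, -11-11, -11100, 0-1101, 00-000, 000011, 01-100, 01-111, 011--1, 01110-, 1-0-10, 1-1011, 1-1100, 101-01, 1010-1, 10110-, 11-010, 110001, 111-00, 1110-0, 11101-
Minterm coverage:
  m0 ⊆ 00-000 [E]
  m8 ⊆ 00-000 [E]
  m13 ⊆ -01101,0-1101
  m20 ⊆ 01-100 [E]
  m23 ⊆ 01-111 [E]
  m25 ⊆ 011--1 [E]
  m27 ⊆ -11-11,011--1
  m29 ⊆ 0-1101,011--1,01110-
  m31 ⊆ -11-11,01-111,011--1
  m34 ⊆ 1-0-10 [E]
  m38 ⊆ 1-0-10 [E]
  m41 ⊆ 101-01,1010-1
  m43 ⊆ 1-1011,1010-1
  m44 ⊆ 1-1100,10110-
  m45 ⊆ -01101,101-01,10110-
  m49 ⊆ 110001 [E]
  m50 ⊆ 1-0-10,11-010
  m56 ⊆ 111-00,1110-0
  m58 ⊆ 11-010,1110-0,11101-
  m59 ⊆ -11-11,1-1011,11101-
  m60 ⊆ -11100,1-1100,111-00
  m63 ⊆ -11-11 [E]
E = {-11-11, 00-000, 01-100, 01-111, 011--1, 1-0-10, 110001}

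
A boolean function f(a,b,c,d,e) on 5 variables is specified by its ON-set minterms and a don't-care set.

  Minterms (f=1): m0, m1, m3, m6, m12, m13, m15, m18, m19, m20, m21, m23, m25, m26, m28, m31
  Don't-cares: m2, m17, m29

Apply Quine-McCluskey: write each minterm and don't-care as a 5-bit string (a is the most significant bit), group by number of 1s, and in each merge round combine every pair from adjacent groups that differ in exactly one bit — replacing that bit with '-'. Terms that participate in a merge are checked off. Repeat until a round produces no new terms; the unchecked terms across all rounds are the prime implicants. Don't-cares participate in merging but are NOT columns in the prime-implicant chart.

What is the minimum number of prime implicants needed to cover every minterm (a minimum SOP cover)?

8

Round 0: 00000✓ 00001✓ 00010✓ 00011✓ 00110✓ 01100✓ 01101✓ 01111✓ 10001✓ 10010✓ 10011✓ 10100✓ 10101✓ 10111✓ 11001✓ 11010✓ 11100✓ 11101✓ 11111✓
Round 1: -0001✓ -0010✓ -0011✓ -1100✓ -1101✓ -1111✓ 00-10 000-0✓ 000-1✓ 0000-✓ 0001-✓ 011-1✓ 0110-✓ 1-001✓ 1-010 1-100✓ 1-101✓ 1-111✓ 10-01✓ 10-11✓ 100-1✓ 1001-✓ 101-1✓ 1010-✓ 11-01✓ 111-1✓ 1110-✓
Round 2: -00-1 -001- -11-1 -110- 000-- 1--01 1-1-1 1-10- 10--1
PIs = {-00-1, -001-, -11-1, -110-, 00-10, 000--, 1--01, 1-010, 1-1-1, 1-10-, 10--1}
Coverage chart:
  m0: 000-- ←essential
  m1: -00-1,000--
  m3: -00-1,-001-,000--
  m6: 00-10 ←essential
  m12: -110- ←essential
  m13: -11-1,-110-
  m15: -11-1 ←essential
  m18: -001-,1-010
  m19: -00-1,-001-,10--1
  m20: 1-10- ←essential
  m21: 1--01,1-1-1,1-10-,10--1
  m23: 1-1-1,10--1
  m25: 1--01 ←essential
  m26: 1-010 ←essential
  m28: -110-,1-10-
  m31: -11-1,1-1-1
Essential: -11-1, -110-, 00-10, 000--, 1--01, 1-010, 1-10-
Petrick residual → 10--1
Min cover (8 terms): bce + bcd' + a'b'de' + a'b'c' + ad'e + ac'de' + acd' + ab'e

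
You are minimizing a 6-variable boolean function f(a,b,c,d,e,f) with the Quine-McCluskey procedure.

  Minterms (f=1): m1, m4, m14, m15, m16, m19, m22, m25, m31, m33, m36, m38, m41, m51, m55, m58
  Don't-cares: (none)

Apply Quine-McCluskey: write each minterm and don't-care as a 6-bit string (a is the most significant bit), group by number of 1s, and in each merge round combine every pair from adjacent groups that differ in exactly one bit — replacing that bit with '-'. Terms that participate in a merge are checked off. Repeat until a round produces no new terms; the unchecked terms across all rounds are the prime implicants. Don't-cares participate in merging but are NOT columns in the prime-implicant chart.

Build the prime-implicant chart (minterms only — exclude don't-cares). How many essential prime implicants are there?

12

size-2^0 implicants → 000001(✓)  000100(✓)  001110(✓)  001111(✓)  010000  010011(✓)  010110  011001  011111(✓)  100001(✓)  100100(✓)  100110(✓)  101001(✓)  110011(✓)  110111(✓)  111010
size-2^1 implicants → -00001  -00100  -10011  0-1111  00111-  10-001  1001-0  110-11
Unchecked terms (primes): -00001, -00100, -10011, 0-1111, 00111-, 010000, 010110, 011001, 10-001, 1001-0, 110-11, 111010
Minterm coverage:
  m1 ⊆ -00001 [E]
  m4 ⊆ -00100 [E]
  m14 ⊆ 00111- [E]
  m15 ⊆ 0-1111,00111-
  m16 ⊆ 010000 [E]
  m19 ⊆ -10011 [E]
  m22 ⊆ 010110 [E]
  m25 ⊆ 011001 [E]
  m31 ⊆ 0-1111 [E]
  m33 ⊆ -00001,10-001
  m36 ⊆ -00100,1001-0
  m38 ⊆ 1001-0 [E]
  m41 ⊆ 10-001 [E]
  m51 ⊆ -10011,110-11
  m55 ⊆ 110-11 [E]
  m58 ⊆ 111010 [E]
E = {-00001, -00100, -10011, 0-1111, 00111-, 010000, 010110, 011001, 10-001, 1001-0, 110-11, 111010}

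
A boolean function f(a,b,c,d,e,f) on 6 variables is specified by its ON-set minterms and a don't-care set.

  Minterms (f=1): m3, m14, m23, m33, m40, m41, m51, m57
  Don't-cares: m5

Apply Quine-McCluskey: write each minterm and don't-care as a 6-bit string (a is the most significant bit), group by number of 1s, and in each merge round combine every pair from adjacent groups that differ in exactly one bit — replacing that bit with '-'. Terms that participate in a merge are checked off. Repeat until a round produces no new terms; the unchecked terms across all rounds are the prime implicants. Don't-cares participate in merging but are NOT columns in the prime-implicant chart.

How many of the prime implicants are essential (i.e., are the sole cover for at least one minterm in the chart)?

7

Round 0: 000011 000101 001110 010111 100001✓ 101000✓ 101001✓ 110011 111001✓
Round 1: 1-1001 10-001 10100-
PIs = {000011, 000101, 001110, 010111, 1-1001, 10-001, 10100-, 110011}
Coverage chart:
  m3: 000011 ←essential
  m14: 001110 ←essential
  m23: 010111 ←essential
  m33: 10-001 ←essential
  m40: 10100- ←essential
  m41: 1-1001,10-001,10100-
  m51: 110011 ←essential
  m57: 1-1001 ←essential
Essential: 000011, 001110, 010111, 1-1001, 10-001, 10100-, 110011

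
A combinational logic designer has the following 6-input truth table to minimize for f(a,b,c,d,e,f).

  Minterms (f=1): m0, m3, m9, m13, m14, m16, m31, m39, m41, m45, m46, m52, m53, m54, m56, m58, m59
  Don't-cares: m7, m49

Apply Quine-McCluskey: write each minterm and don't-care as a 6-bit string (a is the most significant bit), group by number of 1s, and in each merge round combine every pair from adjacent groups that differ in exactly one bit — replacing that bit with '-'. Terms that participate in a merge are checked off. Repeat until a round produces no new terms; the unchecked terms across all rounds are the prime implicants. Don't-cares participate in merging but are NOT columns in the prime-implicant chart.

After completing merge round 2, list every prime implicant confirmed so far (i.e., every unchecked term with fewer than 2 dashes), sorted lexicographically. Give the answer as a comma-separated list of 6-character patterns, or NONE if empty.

-00111, -01110, 0-0000, 000-11, 011111, 110-01, 1101-0, 11010-, 1110-0, 11101-

[col 0] 000000*, 000011*, 000111*, 001001*, 001101*, 001110*, 010000*, 011111, 100111*, 101001*, 101101*, 101110*, 110001*, 110100*, 110101*, 110110*, 111000*, 111010*, 111011*
[col 1] -00111, -01001*, -01101*, -01110, 0-0000, 000-11, 001-01*, 101-01*, 110-01, 1101-0, 11010-, 1110-0, 11101-
[col 2] -01-01
Prime implicants: -00111, -01-01, -01110, 0-0000, 000-11, 011111, 110-01, 1101-0, 11010-, 1110-0, 11101-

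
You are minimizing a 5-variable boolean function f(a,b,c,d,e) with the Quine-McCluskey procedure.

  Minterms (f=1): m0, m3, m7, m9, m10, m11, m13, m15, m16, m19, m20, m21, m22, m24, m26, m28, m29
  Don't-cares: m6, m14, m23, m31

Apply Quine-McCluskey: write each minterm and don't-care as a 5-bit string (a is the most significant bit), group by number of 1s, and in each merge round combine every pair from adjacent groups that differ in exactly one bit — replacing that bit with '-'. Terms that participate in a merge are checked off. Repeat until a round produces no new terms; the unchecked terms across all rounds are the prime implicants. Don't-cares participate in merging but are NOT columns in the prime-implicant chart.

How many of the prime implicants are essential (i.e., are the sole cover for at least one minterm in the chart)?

Round 0: 00000✓ 00011✓ 00110✓ 00111✓ 01001✓ 01010✓ 01011✓ 01101✓ 01110✓ 01111✓ 10000✓ 10011✓ 10100✓ 10101✓ 10110✓ 10111✓ 11000✓ 11010✓ 11100✓ 11101✓ 11111✓
Round 1: -0000 -0011✓ -0110✓ -0111✓ -1010 -1101✓ -1111✓ 0-011✓ 0-110✓ 0-111✓ 00-11✓ 0011-✓ 01-01✓ 01-10✓ 01-11✓ 010-1✓ 0101-✓ 011-1✓ 0111-✓ 1-000✓ 1-100✓ 1-101✓ 1-111✓ 10-00✓ 10-11✓ 101-0✓ 101-1✓ 1010-✓ 1011-✓ 11-00✓ 110-0 111-1✓ 1110-✓
Round 2: --111 -0-11 -011- -11-1 0--11 0-11- 01--1 01-1- 1--00 1-1-1 1-10- 101--
PIs = {--111, -0-11, -0000, -011-, -1010, -11-1, 0--11, 0-11-, 01--1, 01-1-, 1--00, 1-1-1, 1-10-, 101--, 110-0}
Coverage chart:
  m0: -0000 ←essential
  m3: -0-11,0--11
  m7: --111,-0-11,-011-,0--11,0-11-
  m9: 01--1 ←essential
  m10: -1010,01-1-
  m11: 0--11,01--1,01-1-
  m13: -11-1,01--1
  m15: --111,-11-1,0--11,0-11-,01--1,01-1-
  m16: -0000,1--00
  m19: -0-11 ←essential
  m20: 1--00,1-10-,101--
  m21: 1-1-1,1-10-,101--
  m22: -011-,101--
  m24: 1--00,110-0
  m26: -1010,110-0
  m28: 1--00,1-10-
  m29: -11-1,1-1-1,1-10-
Essential: -0-11, -0000, 01--1

3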